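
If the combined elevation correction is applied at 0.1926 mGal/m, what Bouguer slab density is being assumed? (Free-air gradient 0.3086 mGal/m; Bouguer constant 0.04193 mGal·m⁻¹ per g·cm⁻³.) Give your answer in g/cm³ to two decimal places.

2.77

0.1926 = 0.3086 − 0.04193 × ρ
ρ = (0.3086 − 0.1926) / 0.04193 = 2.77 g/cm³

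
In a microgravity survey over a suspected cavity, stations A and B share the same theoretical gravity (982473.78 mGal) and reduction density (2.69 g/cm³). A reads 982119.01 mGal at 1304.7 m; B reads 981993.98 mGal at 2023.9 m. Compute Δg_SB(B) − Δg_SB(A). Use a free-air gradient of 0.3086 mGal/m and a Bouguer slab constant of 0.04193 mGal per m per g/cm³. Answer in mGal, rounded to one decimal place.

Δg_SB(A) = 982119.01 − 982473.78 + 0.3086×1304.7 − 0.04193×2.69×1304.7 = -99.30 mGal
Δg_SB(B) = 981993.98 − 982473.78 + 0.3086×2023.9 − 0.04193×2.69×2023.9 = -83.50 mGal
Difference = -83.50 − (-99.30) = 15.80 mGal

15.8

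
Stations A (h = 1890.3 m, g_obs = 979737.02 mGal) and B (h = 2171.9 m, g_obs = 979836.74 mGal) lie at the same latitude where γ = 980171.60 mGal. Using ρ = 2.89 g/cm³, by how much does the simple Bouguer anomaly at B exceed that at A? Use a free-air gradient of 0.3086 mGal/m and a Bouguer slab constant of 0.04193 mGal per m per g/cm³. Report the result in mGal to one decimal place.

152.5

Δg_SB(A) = 979737.02 − 980171.60 + 0.3086×1890.3 − 0.04193×2.89×1890.3 = -80.30 mGal
Δg_SB(B) = 979836.74 − 980171.60 + 0.3086×2171.9 − 0.04193×2.89×2171.9 = 72.20 mGal
Difference = 72.20 − (-80.30) = 152.50 mGal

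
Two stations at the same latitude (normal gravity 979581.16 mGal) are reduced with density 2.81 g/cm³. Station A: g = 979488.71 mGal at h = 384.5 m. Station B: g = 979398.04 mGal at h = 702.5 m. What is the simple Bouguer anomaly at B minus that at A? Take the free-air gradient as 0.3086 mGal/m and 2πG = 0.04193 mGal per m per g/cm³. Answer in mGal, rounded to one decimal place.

Δg_SB(A) = 979488.71 − 979581.16 + 0.3086×384.5 − 0.04193×2.81×384.5 = -19.10 mGal
Δg_SB(B) = 979398.04 − 979581.16 + 0.3086×702.5 − 0.04193×2.81×702.5 = -49.10 mGal
Difference = -49.10 − (-19.10) = -30.00 mGal

-30.0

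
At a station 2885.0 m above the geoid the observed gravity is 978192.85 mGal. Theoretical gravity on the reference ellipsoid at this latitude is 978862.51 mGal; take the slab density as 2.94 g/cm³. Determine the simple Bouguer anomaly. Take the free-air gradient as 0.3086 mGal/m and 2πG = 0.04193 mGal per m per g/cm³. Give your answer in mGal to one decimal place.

-135.0

Free-air correction = 0.3086 × 2885.0 = 890.31 mGal
Free-air anomaly = 978192.85 − 978862.51 + (890.31) = 220.65 mGal
Bouguer slab correction = 0.04193 × 2.94 × 2885.0 = 355.65 mGal
Simple Bouguer anomaly = 220.65 − (355.65) = -135.00 mGal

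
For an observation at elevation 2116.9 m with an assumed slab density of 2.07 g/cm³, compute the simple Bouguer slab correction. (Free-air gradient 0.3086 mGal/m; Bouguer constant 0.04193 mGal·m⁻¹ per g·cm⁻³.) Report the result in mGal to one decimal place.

Bouguer slab correction = 0.04193 × 2.07 × 2116.9 = 183.7 mGal

183.7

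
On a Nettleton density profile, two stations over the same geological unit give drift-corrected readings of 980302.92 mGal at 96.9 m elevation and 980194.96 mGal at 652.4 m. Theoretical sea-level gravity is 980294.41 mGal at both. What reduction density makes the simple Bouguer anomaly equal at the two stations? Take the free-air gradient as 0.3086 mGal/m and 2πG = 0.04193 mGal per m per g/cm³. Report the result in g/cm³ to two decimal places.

Δg_obs = 980194.96 − 980302.92 = -107.96 mGal over Δh = 652.4 − 96.9 = 555.5 m
Equal Bouguer anomalies ⇒ Δg_obs + (0.3086 − 0.04193ρ)·Δh = 0
0.3086 − 0.04193ρ = −Δg_obs/Δh = 0.19435
ρ = (0.3086 − 0.19435) / 0.04193 = 2.72 g/cm³

2.72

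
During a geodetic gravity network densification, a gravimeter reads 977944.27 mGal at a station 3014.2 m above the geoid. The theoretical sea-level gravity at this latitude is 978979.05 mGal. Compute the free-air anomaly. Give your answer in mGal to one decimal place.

Free-air correction = 0.3086 × 3014.2 = 930.18 mGal
Free-air anomaly = 977944.27 − 978979.05 + (930.18) = -104.60 mGal

-104.6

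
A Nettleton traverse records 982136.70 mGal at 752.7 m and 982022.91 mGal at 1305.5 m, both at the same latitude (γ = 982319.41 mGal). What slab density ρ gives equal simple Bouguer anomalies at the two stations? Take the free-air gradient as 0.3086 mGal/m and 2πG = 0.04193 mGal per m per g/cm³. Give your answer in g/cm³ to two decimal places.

2.45

Δg_obs = 982022.91 − 982136.70 = -113.79 mGal over Δh = 1305.5 − 752.7 = 552.8 m
Equal Bouguer anomalies ⇒ Δg_obs + (0.3086 − 0.04193ρ)·Δh = 0
0.3086 − 0.04193ρ = −Δg_obs/Δh = 0.20584
ρ = (0.3086 − 0.20584) / 0.04193 = 2.45 g/cm³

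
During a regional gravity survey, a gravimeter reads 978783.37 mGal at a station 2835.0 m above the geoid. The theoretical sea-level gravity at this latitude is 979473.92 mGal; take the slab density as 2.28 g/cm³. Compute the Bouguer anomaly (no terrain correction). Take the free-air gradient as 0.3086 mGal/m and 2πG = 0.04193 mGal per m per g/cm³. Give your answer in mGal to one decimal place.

-86.7

Free-air correction = 0.3086 × 2835.0 = 874.88 mGal
Free-air anomaly = 978783.37 − 979473.92 + (874.88) = 184.33 mGal
Bouguer slab correction = 0.04193 × 2.28 × 2835.0 = 271.03 mGal
Simple Bouguer anomaly = 184.33 − (271.03) = -86.70 mGal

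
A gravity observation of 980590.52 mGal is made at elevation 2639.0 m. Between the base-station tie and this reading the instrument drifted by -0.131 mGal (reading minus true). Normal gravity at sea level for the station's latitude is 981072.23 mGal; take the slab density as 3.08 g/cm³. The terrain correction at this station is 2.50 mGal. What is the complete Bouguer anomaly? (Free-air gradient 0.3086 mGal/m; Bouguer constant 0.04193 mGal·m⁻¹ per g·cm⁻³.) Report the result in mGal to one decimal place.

-5.5

Drift-corrected reading = 980590.52 − (-0.131) = 980590.651 mGal
Free-air correction = 0.3086 × 2639.0 = 814.40 mGal
Free-air anomaly = 980590.651 − 981072.23 + (814.40) = 332.821 mGal
Bouguer slab correction = 0.04193 × 3.08 × 2639.0 = 340.81 mGal
Simple Bouguer anomaly = 332.821 − (340.81) = -7.989 mGal
Complete Bouguer anomaly = -7.989 + 2.50 = -5.489 mGal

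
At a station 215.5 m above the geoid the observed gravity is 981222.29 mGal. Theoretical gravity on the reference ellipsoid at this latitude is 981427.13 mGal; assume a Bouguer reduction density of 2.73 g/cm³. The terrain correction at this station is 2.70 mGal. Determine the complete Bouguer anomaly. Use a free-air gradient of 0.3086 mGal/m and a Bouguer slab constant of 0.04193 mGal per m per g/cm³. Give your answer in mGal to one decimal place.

Free-air correction = 0.3086 × 215.5 = 66.50 mGal
Free-air anomaly = 981222.29 − 981427.13 + (66.50) = -138.34 mGal
Bouguer slab correction = 0.04193 × 2.73 × 215.5 = 24.67 mGal
Simple Bouguer anomaly = -138.34 − (24.67) = -163.01 mGal
Complete Bouguer anomaly = -163.01 + 2.70 = -160.31 mGal

-160.3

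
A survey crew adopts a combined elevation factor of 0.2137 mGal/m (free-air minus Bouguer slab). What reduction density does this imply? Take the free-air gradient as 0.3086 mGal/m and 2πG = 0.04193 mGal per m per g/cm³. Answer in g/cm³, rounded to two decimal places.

0.2137 = 0.3086 − 0.04193 × ρ
ρ = (0.3086 − 0.2137) / 0.04193 = 2.26 g/cm³

2.26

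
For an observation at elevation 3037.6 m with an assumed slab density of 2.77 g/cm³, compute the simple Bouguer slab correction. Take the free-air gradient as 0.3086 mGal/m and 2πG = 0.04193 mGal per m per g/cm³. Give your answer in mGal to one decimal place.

352.8

Bouguer slab correction = 0.04193 × 2.77 × 3037.6 = 352.8 mGal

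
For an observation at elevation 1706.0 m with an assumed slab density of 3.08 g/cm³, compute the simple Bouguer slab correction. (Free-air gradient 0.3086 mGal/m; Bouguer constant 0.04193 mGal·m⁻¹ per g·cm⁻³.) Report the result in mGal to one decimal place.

Bouguer slab correction = 0.04193 × 3.08 × 1706.0 = 220.3 mGal

220.3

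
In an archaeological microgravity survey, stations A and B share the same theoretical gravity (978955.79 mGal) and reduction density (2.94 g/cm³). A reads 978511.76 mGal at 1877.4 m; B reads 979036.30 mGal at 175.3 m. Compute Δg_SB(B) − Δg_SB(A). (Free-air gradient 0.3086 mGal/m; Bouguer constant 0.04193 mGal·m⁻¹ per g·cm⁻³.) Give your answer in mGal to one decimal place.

Δg_SB(A) = 978511.76 − 978955.79 + 0.3086×1877.4 − 0.04193×2.94×1877.4 = -96.10 mGal
Δg_SB(B) = 979036.30 − 978955.79 + 0.3086×175.3 − 0.04193×2.94×175.3 = 113.00 mGal
Difference = 113.00 − (-96.10) = 209.10 mGal

209.1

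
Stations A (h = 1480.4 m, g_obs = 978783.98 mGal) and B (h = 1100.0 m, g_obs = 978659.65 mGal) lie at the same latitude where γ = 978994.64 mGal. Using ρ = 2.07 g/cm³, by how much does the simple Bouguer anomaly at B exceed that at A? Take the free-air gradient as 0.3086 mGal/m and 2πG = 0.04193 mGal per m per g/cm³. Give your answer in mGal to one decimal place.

Δg_SB(A) = 978783.98 − 978994.64 + 0.3086×1480.4 − 0.04193×2.07×1480.4 = 117.70 mGal
Δg_SB(B) = 978659.65 − 978994.64 + 0.3086×1100.0 − 0.04193×2.07×1100.0 = -91.00 mGal
Difference = -91.00 − (117.70) = -208.70 mGal

-208.7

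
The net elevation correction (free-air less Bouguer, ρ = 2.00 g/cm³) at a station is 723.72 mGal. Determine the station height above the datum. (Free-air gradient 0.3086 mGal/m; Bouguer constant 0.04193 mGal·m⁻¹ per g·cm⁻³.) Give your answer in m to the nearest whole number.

3220

Combined gradient = 0.3086 − 0.04193 × 2.00 = 0.2247400 mGal/m
h = 723.72 / 0.2247400 = 3220.25 m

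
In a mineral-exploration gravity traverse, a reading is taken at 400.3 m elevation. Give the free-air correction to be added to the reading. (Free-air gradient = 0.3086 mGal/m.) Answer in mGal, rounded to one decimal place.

Free-air correction = 0.3086 × 400.3 = 123.5 mGal

123.5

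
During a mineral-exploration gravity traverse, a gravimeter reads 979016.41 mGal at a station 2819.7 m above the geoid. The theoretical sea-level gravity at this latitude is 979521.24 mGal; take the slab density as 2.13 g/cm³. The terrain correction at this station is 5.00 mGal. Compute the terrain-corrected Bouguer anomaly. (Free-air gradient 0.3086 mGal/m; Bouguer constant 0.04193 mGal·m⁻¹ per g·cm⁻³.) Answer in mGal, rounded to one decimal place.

118.5

Free-air correction = 0.3086 × 2819.7 = 870.16 mGal
Free-air anomaly = 979016.41 − 979521.24 + (870.16) = 365.33 mGal
Bouguer slab correction = 0.04193 × 2.13 × 2819.7 = 251.83 mGal
Simple Bouguer anomaly = 365.33 − (251.83) = 113.50 mGal
Complete Bouguer anomaly = 113.50 + 5.00 = 118.50 mGal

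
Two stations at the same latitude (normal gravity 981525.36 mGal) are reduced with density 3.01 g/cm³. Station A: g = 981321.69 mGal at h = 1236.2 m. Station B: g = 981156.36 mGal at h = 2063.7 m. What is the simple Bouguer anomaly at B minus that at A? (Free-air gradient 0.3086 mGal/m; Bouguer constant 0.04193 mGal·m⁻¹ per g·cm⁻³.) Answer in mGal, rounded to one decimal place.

-14.4

Δg_SB(A) = 981321.69 − 981525.36 + 0.3086×1236.2 − 0.04193×3.01×1236.2 = 21.80 mGal
Δg_SB(B) = 981156.36 − 981525.36 + 0.3086×2063.7 − 0.04193×3.01×2063.7 = 7.40 mGal
Difference = 7.40 − (21.80) = -14.40 mGal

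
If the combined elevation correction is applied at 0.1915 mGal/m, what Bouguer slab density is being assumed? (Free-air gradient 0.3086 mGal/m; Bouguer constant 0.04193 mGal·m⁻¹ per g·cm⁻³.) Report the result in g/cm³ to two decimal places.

0.1915 = 0.3086 − 0.04193 × ρ
ρ = (0.3086 − 0.1915) / 0.04193 = 2.79 g/cm³

2.79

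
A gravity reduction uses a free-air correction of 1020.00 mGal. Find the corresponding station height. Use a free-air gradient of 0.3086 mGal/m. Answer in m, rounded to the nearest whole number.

3305

h = 1020.00 / 0.3086 = 3305.25 m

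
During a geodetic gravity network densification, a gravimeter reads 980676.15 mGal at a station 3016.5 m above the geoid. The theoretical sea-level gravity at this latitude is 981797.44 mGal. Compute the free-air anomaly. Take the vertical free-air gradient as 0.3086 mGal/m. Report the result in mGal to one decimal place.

Free-air correction = 0.3086 × 3016.5 = 930.89 mGal
Free-air anomaly = 980676.15 − 981797.44 + (930.89) = -190.40 mGal

-190.4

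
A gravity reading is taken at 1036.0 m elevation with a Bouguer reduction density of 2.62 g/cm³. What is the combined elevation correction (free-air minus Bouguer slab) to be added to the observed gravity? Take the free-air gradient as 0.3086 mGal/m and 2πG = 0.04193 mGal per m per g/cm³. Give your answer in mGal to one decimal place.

205.9

Combined gradient = 0.3086 − 0.04193 × 2.62 = 0.1987434 mGal/m
Combined elevation correction = 0.1987434 × 1036.0 = 205.9 mGal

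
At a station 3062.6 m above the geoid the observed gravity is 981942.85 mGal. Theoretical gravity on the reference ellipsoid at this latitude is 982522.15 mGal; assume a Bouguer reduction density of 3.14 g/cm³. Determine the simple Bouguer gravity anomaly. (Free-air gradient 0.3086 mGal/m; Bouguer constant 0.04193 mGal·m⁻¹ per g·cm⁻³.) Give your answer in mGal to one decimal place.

Free-air correction = 0.3086 × 3062.6 = 945.12 mGal
Free-air anomaly = 981942.85 − 982522.15 + (945.12) = 365.82 mGal
Bouguer slab correction = 0.04193 × 3.14 × 3062.6 = 403.22 mGal
Simple Bouguer anomaly = 365.82 − (403.22) = -37.40 mGal

-37.4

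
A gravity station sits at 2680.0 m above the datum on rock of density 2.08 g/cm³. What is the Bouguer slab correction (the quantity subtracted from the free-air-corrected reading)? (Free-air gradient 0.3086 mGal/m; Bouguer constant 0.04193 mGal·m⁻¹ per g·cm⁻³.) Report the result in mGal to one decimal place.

Bouguer slab correction = 0.04193 × 2.08 × 2680.0 = 233.7 mGal

233.7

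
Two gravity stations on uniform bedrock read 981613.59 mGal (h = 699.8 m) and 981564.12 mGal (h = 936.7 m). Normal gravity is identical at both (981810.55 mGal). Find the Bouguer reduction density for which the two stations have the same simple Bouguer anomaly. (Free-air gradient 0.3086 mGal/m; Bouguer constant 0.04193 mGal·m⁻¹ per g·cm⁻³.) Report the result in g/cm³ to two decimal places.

2.38

Δg_obs = 981564.12 − 981613.59 = -49.47 mGal over Δh = 936.7 − 699.8 = 236.9 m
Equal Bouguer anomalies ⇒ Δg_obs + (0.3086 − 0.04193ρ)·Δh = 0
0.3086 − 0.04193ρ = −Δg_obs/Δh = 0.20882
ρ = (0.3086 − 0.20882) / 0.04193 = 2.38 g/cm³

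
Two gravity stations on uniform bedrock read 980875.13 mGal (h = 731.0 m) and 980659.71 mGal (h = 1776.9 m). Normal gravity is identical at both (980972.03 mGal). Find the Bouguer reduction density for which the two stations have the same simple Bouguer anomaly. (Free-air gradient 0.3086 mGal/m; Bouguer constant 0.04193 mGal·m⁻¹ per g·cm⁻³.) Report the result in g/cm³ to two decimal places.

2.45

Δg_obs = 980659.71 − 980875.13 = -215.42 mGal over Δh = 1776.9 − 731.0 = 1045.9 m
Equal Bouguer anomalies ⇒ Δg_obs + (0.3086 − 0.04193ρ)·Δh = 0
0.3086 − 0.04193ρ = −Δg_obs/Δh = 0.20597
ρ = (0.3086 − 0.20597) / 0.04193 = 2.45 g/cm³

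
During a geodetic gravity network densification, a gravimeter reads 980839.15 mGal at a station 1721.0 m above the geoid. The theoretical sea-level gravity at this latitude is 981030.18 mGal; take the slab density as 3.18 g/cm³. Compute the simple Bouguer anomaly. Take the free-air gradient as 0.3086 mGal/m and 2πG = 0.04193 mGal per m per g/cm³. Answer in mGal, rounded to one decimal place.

Free-air correction = 0.3086 × 1721.0 = 531.10 mGal
Free-air anomaly = 980839.15 − 981030.18 + (531.10) = 340.07 mGal
Bouguer slab correction = 0.04193 × 3.18 × 1721.0 = 229.47 mGal
Simple Bouguer anomaly = 340.07 − (229.47) = 110.60 mGal

110.6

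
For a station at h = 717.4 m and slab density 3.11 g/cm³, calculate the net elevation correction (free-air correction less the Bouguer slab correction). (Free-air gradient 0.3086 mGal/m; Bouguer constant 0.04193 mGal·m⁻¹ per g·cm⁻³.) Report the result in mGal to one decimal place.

127.8

Combined gradient = 0.3086 − 0.04193 × 3.11 = 0.1781977 mGal/m
Combined elevation correction = 0.1781977 × 717.4 = 127.8 mGal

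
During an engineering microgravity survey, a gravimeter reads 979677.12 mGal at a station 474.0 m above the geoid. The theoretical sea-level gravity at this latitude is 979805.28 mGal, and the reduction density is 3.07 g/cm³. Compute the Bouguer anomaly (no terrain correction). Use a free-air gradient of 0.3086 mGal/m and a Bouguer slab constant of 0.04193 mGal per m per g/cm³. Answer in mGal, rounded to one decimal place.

-42.9

Free-air correction = 0.3086 × 474.0 = 146.28 mGal
Free-air anomaly = 979677.12 − 979805.28 + (146.28) = 18.12 mGal
Bouguer slab correction = 0.04193 × 3.07 × 474.0 = 61.02 mGal
Simple Bouguer anomaly = 18.12 − (61.02) = -42.90 mGal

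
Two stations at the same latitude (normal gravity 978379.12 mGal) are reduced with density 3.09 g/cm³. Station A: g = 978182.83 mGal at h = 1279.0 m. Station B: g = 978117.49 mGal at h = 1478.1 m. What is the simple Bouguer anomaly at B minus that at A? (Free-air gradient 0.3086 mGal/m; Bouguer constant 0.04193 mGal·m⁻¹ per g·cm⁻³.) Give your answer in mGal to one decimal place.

-29.7

Δg_SB(A) = 978182.83 − 978379.12 + 0.3086×1279.0 − 0.04193×3.09×1279.0 = 32.70 mGal
Δg_SB(B) = 978117.49 − 978379.12 + 0.3086×1478.1 − 0.04193×3.09×1478.1 = 3.00 mGal
Difference = 3.00 − (32.70) = -29.70 mGal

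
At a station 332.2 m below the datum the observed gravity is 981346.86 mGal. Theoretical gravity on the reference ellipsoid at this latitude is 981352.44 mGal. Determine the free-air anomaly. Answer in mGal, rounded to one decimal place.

Free-air correction = 0.3086 × -332.2 = -102.52 mGal
Free-air anomaly = 981346.86 − 981352.44 + (-102.52) = -108.10 mGal

-108.1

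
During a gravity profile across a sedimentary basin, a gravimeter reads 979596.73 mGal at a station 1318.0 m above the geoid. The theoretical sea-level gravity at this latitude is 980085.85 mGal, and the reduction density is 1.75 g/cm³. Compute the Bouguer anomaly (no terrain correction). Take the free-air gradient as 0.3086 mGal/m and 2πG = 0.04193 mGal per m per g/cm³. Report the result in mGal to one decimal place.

-179.1

Free-air correction = 0.3086 × 1318.0 = 406.73 mGal
Free-air anomaly = 979596.73 − 980085.85 + (406.73) = -82.39 mGal
Bouguer slab correction = 0.04193 × 1.75 × 1318.0 = 96.71 mGal
Simple Bouguer anomaly = -82.39 − (96.71) = -179.10 mGal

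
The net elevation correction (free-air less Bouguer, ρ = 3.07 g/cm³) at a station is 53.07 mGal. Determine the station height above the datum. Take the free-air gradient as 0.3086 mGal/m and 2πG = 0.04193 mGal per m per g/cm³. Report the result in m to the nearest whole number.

Combined gradient = 0.3086 − 0.04193 × 3.07 = 0.1798749 mGal/m
h = 53.07 / 0.1798749 = 295.04 m

295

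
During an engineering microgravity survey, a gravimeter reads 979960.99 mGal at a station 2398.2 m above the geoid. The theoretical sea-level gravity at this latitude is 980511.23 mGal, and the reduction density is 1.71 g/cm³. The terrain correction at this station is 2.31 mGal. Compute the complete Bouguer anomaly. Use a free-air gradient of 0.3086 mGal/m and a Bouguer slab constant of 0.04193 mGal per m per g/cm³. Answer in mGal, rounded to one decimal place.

20.2

Free-air correction = 0.3086 × 2398.2 = 740.08 mGal
Free-air anomaly = 979960.99 − 980511.23 + (740.08) = 189.84 mGal
Bouguer slab correction = 0.04193 × 1.71 × 2398.2 = 171.95 mGal
Simple Bouguer anomaly = 189.84 − (171.95) = 17.89 mGal
Complete Bouguer anomaly = 17.89 + 2.31 = 20.20 mGal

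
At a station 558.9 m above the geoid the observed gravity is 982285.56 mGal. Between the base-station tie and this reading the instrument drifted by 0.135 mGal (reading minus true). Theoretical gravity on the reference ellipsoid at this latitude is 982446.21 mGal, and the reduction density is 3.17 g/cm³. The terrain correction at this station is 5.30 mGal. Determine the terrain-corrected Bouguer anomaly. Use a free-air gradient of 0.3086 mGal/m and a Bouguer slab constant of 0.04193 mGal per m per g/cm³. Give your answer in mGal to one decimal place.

-57.3

Drift-corrected reading = 982285.56 − (0.135) = 982285.425 mGal
Free-air correction = 0.3086 × 558.9 = 172.48 mGal
Free-air anomaly = 982285.425 − 982446.21 + (172.48) = 11.695 mGal
Bouguer slab correction = 0.04193 × 3.17 × 558.9 = 74.29 mGal
Simple Bouguer anomaly = 11.695 − (74.29) = -62.595 mGal
Complete Bouguer anomaly = -62.595 + 5.30 = -57.295 mGal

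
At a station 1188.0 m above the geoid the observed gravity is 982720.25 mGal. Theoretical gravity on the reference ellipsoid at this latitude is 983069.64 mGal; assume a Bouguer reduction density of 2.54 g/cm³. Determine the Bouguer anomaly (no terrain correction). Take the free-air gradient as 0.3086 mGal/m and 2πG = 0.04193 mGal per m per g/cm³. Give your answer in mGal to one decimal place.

Free-air correction = 0.3086 × 1188.0 = 366.62 mGal
Free-air anomaly = 982720.25 − 983069.64 + (366.62) = 17.23 mGal
Bouguer slab correction = 0.04193 × 2.54 × 1188.0 = 126.52 mGal
Simple Bouguer anomaly = 17.23 − (126.52) = -109.29 mGal

-109.3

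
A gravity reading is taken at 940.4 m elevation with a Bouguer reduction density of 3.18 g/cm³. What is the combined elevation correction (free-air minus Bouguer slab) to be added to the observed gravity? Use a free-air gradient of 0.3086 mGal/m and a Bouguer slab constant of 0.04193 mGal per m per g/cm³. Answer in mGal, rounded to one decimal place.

164.8

Combined gradient = 0.3086 − 0.04193 × 3.18 = 0.1752626 mGal/m
Combined elevation correction = 0.1752626 × 940.4 = 164.8 mGal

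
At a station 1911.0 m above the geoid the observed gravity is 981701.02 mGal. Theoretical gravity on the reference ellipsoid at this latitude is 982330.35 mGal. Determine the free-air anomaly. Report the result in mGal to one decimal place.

Free-air correction = 0.3086 × 1911.0 = 589.73 mGal
Free-air anomaly = 981701.02 − 982330.35 + (589.73) = -39.60 mGal

-39.6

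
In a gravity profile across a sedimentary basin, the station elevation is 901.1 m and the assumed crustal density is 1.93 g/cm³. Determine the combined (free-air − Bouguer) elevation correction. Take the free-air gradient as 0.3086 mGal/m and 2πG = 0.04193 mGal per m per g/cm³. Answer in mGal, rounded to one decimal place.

Combined gradient = 0.3086 − 0.04193 × 1.93 = 0.2276751 mGal/m
Combined elevation correction = 0.2276751 × 901.1 = 205.2 mGal

205.2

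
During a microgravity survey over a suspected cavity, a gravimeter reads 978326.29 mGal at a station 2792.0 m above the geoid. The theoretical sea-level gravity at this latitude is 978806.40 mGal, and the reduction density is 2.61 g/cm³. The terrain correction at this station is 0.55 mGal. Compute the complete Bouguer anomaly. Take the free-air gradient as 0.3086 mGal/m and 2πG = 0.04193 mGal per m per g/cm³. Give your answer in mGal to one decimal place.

Free-air correction = 0.3086 × 2792.0 = 861.61 mGal
Free-air anomaly = 978326.29 − 978806.40 + (861.61) = 381.50 mGal
Bouguer slab correction = 0.04193 × 2.61 × 2792.0 = 305.55 mGal
Simple Bouguer anomaly = 381.50 − (305.55) = 75.95 mGal
Complete Bouguer anomaly = 75.95 + 0.55 = 76.50 mGal

76.5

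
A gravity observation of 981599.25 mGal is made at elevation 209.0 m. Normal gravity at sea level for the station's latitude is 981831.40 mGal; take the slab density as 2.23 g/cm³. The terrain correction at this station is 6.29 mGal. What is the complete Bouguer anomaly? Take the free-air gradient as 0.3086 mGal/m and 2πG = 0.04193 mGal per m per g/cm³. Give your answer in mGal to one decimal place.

Free-air correction = 0.3086 × 209.0 = 64.50 mGal
Free-air anomaly = 981599.25 − 981831.40 + (64.50) = -167.65 mGal
Bouguer slab correction = 0.04193 × 2.23 × 209.0 = 19.54 mGal
Simple Bouguer anomaly = -167.65 − (19.54) = -187.19 mGal
Complete Bouguer anomaly = -187.19 + 6.29 = -180.90 mGal

-180.9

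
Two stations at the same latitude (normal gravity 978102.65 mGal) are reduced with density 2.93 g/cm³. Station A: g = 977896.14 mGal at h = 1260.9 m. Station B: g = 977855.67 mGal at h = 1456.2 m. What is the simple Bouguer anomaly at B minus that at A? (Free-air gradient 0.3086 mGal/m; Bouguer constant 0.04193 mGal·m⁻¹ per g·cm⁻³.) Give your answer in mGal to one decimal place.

-4.2

Δg_SB(A) = 977896.14 − 978102.65 + 0.3086×1260.9 − 0.04193×2.93×1260.9 = 27.70 mGal
Δg_SB(B) = 977855.67 − 978102.65 + 0.3086×1456.2 − 0.04193×2.93×1456.2 = 23.50 mGal
Difference = 23.50 − (27.70) = -4.20 mGal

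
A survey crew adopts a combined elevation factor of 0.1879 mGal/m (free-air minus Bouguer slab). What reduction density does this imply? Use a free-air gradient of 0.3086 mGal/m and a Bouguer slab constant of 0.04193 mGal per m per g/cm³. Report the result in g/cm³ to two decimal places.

0.1879 = 0.3086 − 0.04193 × ρ
ρ = (0.3086 − 0.1879) / 0.04193 = 2.88 g/cm³

2.88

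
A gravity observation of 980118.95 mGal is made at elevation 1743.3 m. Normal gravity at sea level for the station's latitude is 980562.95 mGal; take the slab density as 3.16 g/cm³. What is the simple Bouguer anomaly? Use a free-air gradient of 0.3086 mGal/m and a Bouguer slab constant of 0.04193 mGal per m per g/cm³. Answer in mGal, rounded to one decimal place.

-137.0

Free-air correction = 0.3086 × 1743.3 = 537.98 mGal
Free-air anomaly = 980118.95 − 980562.95 + (537.98) = 93.98 mGal
Bouguer slab correction = 0.04193 × 3.16 × 1743.3 = 230.99 mGal
Simple Bouguer anomaly = 93.98 − (230.99) = -137.01 mGal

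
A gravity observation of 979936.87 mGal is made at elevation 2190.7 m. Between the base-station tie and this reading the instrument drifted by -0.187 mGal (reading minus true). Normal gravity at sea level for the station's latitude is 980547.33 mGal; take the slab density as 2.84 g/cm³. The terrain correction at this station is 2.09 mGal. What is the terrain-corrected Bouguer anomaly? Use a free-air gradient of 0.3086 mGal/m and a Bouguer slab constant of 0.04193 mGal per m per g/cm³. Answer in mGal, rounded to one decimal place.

Drift-corrected reading = 979936.87 − (-0.187) = 979937.057 mGal
Free-air correction = 0.3086 × 2190.7 = 676.05 mGal
Free-air anomaly = 979937.057 − 980547.33 + (676.05) = 65.777 mGal
Bouguer slab correction = 0.04193 × 2.84 × 2190.7 = 260.87 mGal
Simple Bouguer anomaly = 65.777 − (260.87) = -195.093 mGal
Complete Bouguer anomaly = -195.093 + 2.09 = -193.003 mGal

-193.0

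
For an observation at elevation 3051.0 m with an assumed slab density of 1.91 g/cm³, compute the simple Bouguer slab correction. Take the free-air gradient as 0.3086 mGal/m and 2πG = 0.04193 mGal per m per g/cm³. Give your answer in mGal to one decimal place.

244.3

Bouguer slab correction = 0.04193 × 1.91 × 3051.0 = 244.3 mGal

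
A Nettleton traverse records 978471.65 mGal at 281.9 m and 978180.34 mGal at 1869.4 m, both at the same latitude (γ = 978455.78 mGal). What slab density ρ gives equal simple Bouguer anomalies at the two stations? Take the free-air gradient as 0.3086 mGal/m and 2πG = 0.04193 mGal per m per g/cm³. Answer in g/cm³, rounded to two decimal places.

Δg_obs = 978180.34 − 978471.65 = -291.31 mGal over Δh = 1869.4 − 281.9 = 1587.5 m
Equal Bouguer anomalies ⇒ Δg_obs + (0.3086 − 0.04193ρ)·Δh = 0
0.3086 − 0.04193ρ = −Δg_obs/Δh = 0.18350
ρ = (0.3086 − 0.18350) / 0.04193 = 2.98 g/cm³

2.98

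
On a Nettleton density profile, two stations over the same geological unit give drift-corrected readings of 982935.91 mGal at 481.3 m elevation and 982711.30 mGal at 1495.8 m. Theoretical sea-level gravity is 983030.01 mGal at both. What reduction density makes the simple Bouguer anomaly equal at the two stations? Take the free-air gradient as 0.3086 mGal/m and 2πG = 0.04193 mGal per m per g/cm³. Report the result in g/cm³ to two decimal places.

Δg_obs = 982711.30 − 982935.91 = -224.61 mGal over Δh = 1495.8 − 481.3 = 1014.5 m
Equal Bouguer anomalies ⇒ Δg_obs + (0.3086 − 0.04193ρ)·Δh = 0
0.3086 − 0.04193ρ = −Δg_obs/Δh = 0.22140
ρ = (0.3086 − 0.22140) / 0.04193 = 2.08 g/cm³

2.08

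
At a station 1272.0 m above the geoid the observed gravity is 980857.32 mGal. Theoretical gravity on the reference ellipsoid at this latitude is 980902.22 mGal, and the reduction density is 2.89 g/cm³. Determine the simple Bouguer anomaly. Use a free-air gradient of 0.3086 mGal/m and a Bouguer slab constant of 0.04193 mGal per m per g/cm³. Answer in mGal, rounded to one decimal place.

Free-air correction = 0.3086 × 1272.0 = 392.54 mGal
Free-air anomaly = 980857.32 − 980902.22 + (392.54) = 347.64 mGal
Bouguer slab correction = 0.04193 × 2.89 × 1272.0 = 154.14 mGal
Simple Bouguer anomaly = 347.64 − (154.14) = 193.50 mGal

193.5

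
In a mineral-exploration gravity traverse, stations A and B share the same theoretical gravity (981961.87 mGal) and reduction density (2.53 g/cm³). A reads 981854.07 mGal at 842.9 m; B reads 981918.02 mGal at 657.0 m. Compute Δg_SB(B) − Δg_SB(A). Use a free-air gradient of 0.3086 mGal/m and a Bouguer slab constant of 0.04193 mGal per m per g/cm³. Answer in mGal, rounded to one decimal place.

Δg_SB(A) = 981854.07 − 981961.87 + 0.3086×842.9 − 0.04193×2.53×842.9 = 62.90 mGal
Δg_SB(B) = 981918.02 − 981961.87 + 0.3086×657.0 − 0.04193×2.53×657.0 = 89.20 mGal
Difference = 89.20 − (62.90) = 26.30 mGal

26.3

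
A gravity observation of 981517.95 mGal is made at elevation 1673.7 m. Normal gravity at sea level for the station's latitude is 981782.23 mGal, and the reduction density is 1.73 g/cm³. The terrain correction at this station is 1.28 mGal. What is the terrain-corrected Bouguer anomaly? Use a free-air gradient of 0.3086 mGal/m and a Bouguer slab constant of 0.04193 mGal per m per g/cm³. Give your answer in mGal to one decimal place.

Free-air correction = 0.3086 × 1673.7 = 516.50 mGal
Free-air anomaly = 981517.95 − 981782.23 + (516.50) = 252.22 mGal
Bouguer slab correction = 0.04193 × 1.73 × 1673.7 = 121.41 mGal
Simple Bouguer anomaly = 252.22 − (121.41) = 130.81 mGal
Complete Bouguer anomaly = 130.81 + 1.28 = 132.09 mGal

132.1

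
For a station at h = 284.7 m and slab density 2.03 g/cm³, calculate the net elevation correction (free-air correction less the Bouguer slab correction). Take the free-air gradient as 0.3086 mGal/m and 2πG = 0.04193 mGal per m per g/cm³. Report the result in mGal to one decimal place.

Combined gradient = 0.3086 − 0.04193 × 2.03 = 0.2234821 mGal/m
Combined elevation correction = 0.2234821 × 284.7 = 63.6 mGal

63.6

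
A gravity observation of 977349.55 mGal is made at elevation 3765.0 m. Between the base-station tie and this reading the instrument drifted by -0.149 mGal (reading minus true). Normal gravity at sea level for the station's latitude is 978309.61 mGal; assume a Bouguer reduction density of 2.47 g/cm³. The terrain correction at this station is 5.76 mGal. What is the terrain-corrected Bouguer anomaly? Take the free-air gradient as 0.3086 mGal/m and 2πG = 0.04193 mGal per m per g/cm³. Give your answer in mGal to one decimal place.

Drift-corrected reading = 977349.55 − (-0.149) = 977349.699 mGal
Free-air correction = 0.3086 × 3765.0 = 1161.88 mGal
Free-air anomaly = 977349.699 − 978309.61 + (1161.88) = 201.969 mGal
Bouguer slab correction = 0.04193 × 2.47 × 3765.0 = 389.93 mGal
Simple Bouguer anomaly = 201.969 − (389.93) = -187.961 mGal
Complete Bouguer anomaly = -187.961 + 5.76 = -182.201 mGal

-182.2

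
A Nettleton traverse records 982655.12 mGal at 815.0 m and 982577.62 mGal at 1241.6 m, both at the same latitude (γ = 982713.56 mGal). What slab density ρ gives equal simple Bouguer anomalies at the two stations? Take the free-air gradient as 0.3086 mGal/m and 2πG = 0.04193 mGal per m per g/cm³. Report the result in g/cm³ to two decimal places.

3.03

Δg_obs = 982577.62 − 982655.12 = -77.50 mGal over Δh = 1241.6 − 815.0 = 426.6 m
Equal Bouguer anomalies ⇒ Δg_obs + (0.3086 − 0.04193ρ)·Δh = 0
0.3086 − 0.04193ρ = −Δg_obs/Δh = 0.18167
ρ = (0.3086 − 0.18167) / 0.04193 = 3.03 g/cm³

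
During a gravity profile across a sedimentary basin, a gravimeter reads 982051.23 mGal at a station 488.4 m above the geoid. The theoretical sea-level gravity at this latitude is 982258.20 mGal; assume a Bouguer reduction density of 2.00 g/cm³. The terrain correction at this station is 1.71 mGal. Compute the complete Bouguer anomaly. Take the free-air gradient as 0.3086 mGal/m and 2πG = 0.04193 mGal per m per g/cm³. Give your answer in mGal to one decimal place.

Free-air correction = 0.3086 × 488.4 = 150.72 mGal
Free-air anomaly = 982051.23 − 982258.20 + (150.72) = -56.25 mGal
Bouguer slab correction = 0.04193 × 2.00 × 488.4 = 40.96 mGal
Simple Bouguer anomaly = -56.25 − (40.96) = -97.21 mGal
Complete Bouguer anomaly = -97.21 + 1.71 = -95.50 mGal

-95.5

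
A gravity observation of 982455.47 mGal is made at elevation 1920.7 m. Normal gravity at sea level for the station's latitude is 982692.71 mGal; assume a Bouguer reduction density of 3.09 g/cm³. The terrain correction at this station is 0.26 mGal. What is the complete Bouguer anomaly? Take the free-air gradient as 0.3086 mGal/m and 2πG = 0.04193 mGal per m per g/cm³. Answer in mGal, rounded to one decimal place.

106.9

Free-air correction = 0.3086 × 1920.7 = 592.73 mGal
Free-air anomaly = 982455.47 − 982692.71 + (592.73) = 355.49 mGal
Bouguer slab correction = 0.04193 × 3.09 × 1920.7 = 248.85 mGal
Simple Bouguer anomaly = 355.49 − (248.85) = 106.64 mGal
Complete Bouguer anomaly = 106.64 + 0.26 = 106.90 mGal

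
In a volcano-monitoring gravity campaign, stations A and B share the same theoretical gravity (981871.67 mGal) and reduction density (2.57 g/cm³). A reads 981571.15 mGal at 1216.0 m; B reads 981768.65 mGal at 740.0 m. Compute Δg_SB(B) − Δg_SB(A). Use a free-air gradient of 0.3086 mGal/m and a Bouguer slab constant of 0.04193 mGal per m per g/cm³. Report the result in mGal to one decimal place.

Δg_SB(A) = 981571.15 − 981871.67 + 0.3086×1216.0 − 0.04193×2.57×1216.0 = -56.30 mGal
Δg_SB(B) = 981768.65 − 981871.67 + 0.3086×740.0 − 0.04193×2.57×740.0 = 45.60 mGal
Difference = 45.60 − (-56.30) = 101.90 mGal

101.9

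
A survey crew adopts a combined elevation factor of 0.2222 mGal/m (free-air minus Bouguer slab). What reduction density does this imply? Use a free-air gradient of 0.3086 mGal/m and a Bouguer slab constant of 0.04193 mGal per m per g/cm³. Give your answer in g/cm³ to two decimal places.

0.2222 = 0.3086 − 0.04193 × ρ
ρ = (0.3086 − 0.2222) / 0.04193 = 2.06 g/cm³

2.06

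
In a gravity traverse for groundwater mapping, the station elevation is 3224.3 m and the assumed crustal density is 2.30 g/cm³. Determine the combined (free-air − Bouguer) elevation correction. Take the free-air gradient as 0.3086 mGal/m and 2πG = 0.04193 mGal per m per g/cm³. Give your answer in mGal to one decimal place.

Combined gradient = 0.3086 − 0.04193 × 2.30 = 0.2121610 mGal/m
Combined elevation correction = 0.2121610 × 3224.3 = 684.1 mGal

684.1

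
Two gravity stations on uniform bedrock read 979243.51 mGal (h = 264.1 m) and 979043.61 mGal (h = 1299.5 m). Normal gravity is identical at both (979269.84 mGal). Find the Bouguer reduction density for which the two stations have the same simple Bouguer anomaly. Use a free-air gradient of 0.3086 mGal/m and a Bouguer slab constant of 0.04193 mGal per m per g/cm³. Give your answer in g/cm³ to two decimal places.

Δg_obs = 979043.61 − 979243.51 = -199.90 mGal over Δh = 1299.5 − 264.1 = 1035.4 m
Equal Bouguer anomalies ⇒ Δg_obs + (0.3086 − 0.04193ρ)·Δh = 0
0.3086 − 0.04193ρ = −Δg_obs/Δh = 0.19307
ρ = (0.3086 − 0.19307) / 0.04193 = 2.76 g/cm³

2.76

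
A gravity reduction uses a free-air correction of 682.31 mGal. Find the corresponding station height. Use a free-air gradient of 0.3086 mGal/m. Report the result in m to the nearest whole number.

h = 682.31 / 0.3086 = 2210.99 m

2211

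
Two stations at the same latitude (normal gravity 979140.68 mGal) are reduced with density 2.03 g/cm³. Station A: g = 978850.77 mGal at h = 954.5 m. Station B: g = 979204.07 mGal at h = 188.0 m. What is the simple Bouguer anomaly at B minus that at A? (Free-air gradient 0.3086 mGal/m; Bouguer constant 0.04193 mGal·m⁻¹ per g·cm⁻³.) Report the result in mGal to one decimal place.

Δg_SB(A) = 978850.77 − 979140.68 + 0.3086×954.5 − 0.04193×2.03×954.5 = -76.60 mGal
Δg_SB(B) = 979204.07 − 979140.68 + 0.3086×188.0 − 0.04193×2.03×188.0 = 105.40 mGal
Difference = 105.40 − (-76.60) = 182.00 mGal

182.0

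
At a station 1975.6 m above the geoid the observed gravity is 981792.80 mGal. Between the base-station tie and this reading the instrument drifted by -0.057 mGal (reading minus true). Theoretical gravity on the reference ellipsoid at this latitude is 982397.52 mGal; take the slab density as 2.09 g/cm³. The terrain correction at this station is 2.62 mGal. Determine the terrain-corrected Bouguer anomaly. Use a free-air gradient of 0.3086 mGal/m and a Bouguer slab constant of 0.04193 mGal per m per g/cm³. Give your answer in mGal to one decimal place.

Drift-corrected reading = 981792.80 − (-0.057) = 981792.857 mGal
Free-air correction = 0.3086 × 1975.6 = 609.67 mGal
Free-air anomaly = 981792.857 − 982397.52 + (609.67) = 5.007 mGal
Bouguer slab correction = 0.04193 × 2.09 × 1975.6 = 173.13 mGal
Simple Bouguer anomaly = 5.007 − (173.13) = -168.123 mGal
Complete Bouguer anomaly = -168.123 + 2.62 = -165.503 mGal

-165.5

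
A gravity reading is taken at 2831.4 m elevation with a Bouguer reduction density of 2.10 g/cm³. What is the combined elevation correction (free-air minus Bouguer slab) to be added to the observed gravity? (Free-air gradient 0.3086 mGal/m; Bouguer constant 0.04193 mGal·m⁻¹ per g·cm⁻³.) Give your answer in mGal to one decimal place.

624.5

Combined gradient = 0.3086 − 0.04193 × 2.10 = 0.2205470 mGal/m
Combined elevation correction = 0.2205470 × 2831.4 = 624.5 mGal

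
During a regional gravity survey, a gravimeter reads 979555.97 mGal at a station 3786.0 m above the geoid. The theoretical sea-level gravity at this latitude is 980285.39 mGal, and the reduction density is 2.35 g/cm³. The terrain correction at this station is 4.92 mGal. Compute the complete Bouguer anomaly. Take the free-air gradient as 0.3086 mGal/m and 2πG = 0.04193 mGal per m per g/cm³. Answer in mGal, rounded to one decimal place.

70.8

Free-air correction = 0.3086 × 3786.0 = 1168.36 mGal
Free-air anomaly = 979555.97 − 980285.39 + (1168.36) = 438.94 mGal
Bouguer slab correction = 0.04193 × 2.35 × 3786.0 = 373.06 mGal
Simple Bouguer anomaly = 438.94 − (373.06) = 65.88 mGal
Complete Bouguer anomaly = 65.88 + 4.92 = 70.80 mGal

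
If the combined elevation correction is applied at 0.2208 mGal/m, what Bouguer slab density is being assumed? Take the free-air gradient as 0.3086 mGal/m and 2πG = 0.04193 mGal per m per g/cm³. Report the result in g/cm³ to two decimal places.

0.2208 = 0.3086 − 0.04193 × ρ
ρ = (0.3086 − 0.2208) / 0.04193 = 2.09 g/cm³

2.09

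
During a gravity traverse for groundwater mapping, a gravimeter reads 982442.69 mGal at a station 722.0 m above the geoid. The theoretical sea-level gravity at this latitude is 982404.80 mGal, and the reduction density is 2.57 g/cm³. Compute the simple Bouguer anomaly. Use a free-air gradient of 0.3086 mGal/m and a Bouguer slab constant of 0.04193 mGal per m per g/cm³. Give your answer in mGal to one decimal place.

182.9

Free-air correction = 0.3086 × 722.0 = 222.81 mGal
Free-air anomaly = 982442.69 − 982404.80 + (222.81) = 260.70 mGal
Bouguer slab correction = 0.04193 × 2.57 × 722.0 = 77.80 mGal
Simple Bouguer anomaly = 260.70 − (77.80) = 182.90 mGal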